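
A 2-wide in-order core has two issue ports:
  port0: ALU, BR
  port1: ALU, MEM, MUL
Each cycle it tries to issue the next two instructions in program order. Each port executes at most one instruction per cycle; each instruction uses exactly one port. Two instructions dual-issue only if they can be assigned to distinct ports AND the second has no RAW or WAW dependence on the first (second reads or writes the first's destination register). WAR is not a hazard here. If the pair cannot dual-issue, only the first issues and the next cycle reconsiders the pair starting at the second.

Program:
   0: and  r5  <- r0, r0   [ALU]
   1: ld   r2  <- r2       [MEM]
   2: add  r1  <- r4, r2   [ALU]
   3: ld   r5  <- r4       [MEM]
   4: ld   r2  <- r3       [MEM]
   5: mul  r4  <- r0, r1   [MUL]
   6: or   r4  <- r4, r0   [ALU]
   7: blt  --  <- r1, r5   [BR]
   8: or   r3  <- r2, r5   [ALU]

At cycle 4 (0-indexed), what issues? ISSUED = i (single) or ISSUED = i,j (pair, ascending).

  cy0 -> i0&i1 (and.ALU+ld.MEM) pair
  cy1 -> i2&i3 (add.ALU+ld.MEM) pair
  cy2 -> i4 (ld.MEM) no-port MEM/MUL
  cy3 -> i5 (mul.MUL) RAW+WAW r4
  cy4 -> i6&i7 (or.ALU+blt.BR) pair
  cy5 -> i8 (or.ALU) tail

ISSUED = 6,7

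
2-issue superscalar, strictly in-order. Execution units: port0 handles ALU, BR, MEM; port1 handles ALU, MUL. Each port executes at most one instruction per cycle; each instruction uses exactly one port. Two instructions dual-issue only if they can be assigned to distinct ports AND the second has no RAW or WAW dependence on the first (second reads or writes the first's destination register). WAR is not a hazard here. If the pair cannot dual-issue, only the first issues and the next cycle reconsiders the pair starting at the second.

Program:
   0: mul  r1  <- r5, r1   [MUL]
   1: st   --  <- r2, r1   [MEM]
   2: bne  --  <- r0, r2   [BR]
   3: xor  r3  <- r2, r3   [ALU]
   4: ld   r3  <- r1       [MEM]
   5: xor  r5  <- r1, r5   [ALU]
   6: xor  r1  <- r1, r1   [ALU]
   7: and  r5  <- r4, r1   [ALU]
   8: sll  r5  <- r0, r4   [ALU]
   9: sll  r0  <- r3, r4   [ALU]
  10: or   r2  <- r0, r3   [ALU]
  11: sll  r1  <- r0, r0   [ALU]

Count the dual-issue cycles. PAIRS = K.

t=0 i0:mul.MUL ; RAW r1
t=1 i1:st.MEM ; no-port MEM/BR
t=2 i2/i3:bne.BR;xor.ALU ; 2-wide
t=3 i4/i5:ld.MEM;xor.ALU ; 2-wide
t=4 i6:xor.ALU ; RAW r1
t=5 i7:and.ALU ; WAW r5
t=6 i8/i9:sll.ALU;sll.ALU ; 2-wide
t=7 i10/i11:or.ALU;sll.ALU ; 2-wide

PAIRS = 4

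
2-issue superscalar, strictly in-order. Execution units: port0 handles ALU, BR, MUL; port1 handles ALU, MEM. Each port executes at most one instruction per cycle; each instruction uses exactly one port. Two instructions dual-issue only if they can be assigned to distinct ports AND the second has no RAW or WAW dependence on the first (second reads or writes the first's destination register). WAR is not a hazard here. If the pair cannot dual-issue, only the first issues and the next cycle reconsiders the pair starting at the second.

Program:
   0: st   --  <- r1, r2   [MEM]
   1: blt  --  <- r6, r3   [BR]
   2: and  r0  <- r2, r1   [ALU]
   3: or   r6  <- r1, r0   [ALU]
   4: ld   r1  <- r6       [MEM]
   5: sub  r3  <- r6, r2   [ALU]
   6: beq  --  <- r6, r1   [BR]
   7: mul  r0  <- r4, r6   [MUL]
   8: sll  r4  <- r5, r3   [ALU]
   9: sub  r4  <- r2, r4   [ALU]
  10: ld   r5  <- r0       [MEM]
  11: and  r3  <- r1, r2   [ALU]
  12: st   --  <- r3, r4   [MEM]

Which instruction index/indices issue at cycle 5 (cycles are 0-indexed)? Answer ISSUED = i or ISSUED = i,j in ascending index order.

t=0 i0/i1:st.MEM blt.BR ; 2-wide
t=1 i2:and.ALU ; RAW r0
t=2 i3:or.ALU ; RAW r6
t=3 i4/i5:ld.MEM sub.ALU ; 2-wide
t=4 i6:beq.BR ; no-port BR/MUL
t=5 i7/i8:mul.MUL sll.ALU ; 2-wide
t=6 i9/i10:sub.ALU ld.MEM ; 2-wide
t=7 i11:and.ALU ; RAW r3
t=8 i12:st.MEM ; tail

ISSUED = 7,8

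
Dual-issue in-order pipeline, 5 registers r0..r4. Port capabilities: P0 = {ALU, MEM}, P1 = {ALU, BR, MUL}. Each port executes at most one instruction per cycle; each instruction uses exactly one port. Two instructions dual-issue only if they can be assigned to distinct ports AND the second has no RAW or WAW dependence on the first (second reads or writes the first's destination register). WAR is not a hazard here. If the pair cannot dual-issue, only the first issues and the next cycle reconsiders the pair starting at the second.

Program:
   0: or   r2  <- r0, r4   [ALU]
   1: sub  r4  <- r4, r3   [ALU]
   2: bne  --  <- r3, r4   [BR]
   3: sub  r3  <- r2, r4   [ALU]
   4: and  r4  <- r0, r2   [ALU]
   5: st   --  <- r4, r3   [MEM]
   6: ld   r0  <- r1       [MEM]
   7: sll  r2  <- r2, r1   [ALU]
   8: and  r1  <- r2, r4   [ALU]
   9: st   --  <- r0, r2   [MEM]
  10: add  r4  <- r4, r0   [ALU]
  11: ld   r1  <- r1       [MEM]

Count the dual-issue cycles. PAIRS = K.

#0 head=0: or.ALU+sub.ALU i0&i1 pair
#1 head=2: bne.BR+sub.ALU i2&i3 pair
#2 head=4: and.ALU i4 RAW r4
#3 head=5: st.MEM i5 no-port MEM/MEM
#4 head=6: ld.MEM+sll.ALU i6&i7 pair
#5 head=8: and.ALU+st.MEM i8&i9 pair
#6 head=10: add.ALU+ld.MEM i10&i11 pair

PAIRS = 5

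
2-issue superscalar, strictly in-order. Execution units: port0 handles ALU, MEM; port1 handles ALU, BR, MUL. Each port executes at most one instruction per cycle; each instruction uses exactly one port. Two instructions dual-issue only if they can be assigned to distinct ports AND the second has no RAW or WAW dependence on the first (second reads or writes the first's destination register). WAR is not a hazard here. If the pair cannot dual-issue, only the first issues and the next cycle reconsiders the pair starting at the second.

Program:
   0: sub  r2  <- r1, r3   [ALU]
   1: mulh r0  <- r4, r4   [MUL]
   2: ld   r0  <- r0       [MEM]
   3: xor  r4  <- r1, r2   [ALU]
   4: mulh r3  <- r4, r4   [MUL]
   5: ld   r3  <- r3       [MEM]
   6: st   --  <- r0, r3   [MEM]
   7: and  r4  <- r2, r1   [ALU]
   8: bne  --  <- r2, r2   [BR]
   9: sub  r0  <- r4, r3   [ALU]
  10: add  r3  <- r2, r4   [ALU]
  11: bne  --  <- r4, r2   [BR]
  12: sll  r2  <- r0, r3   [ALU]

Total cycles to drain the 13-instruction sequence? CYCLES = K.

[0] i0,i1  sub+mulh  -- pair
[1] i2,i3  ld+xor  -- pair
[2] i4  mulh  -- RAW+WAW r3
[3] i5  ld  -- no-port MEM/MEM
[4] i6,i7  st+and  -- pair
[5] i8,i9  bne+sub  -- pair
[6] i10,i11  add+bne  -- pair
[7] i12  sll  -- tail

CYCLES = 8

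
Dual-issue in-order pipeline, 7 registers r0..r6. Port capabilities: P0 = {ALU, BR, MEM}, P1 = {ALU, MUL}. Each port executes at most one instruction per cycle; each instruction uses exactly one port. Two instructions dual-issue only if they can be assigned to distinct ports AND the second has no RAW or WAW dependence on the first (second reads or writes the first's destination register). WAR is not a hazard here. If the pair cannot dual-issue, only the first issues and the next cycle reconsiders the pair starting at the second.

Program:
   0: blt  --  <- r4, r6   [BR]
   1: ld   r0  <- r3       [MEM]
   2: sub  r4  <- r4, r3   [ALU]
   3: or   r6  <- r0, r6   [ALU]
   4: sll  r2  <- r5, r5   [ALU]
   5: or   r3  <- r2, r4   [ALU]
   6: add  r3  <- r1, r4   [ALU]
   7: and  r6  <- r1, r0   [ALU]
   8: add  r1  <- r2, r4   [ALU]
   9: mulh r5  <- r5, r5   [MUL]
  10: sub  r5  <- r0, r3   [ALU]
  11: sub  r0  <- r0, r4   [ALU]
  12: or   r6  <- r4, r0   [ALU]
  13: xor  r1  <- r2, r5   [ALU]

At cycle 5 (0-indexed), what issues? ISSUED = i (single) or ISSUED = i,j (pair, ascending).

ISSUED = 8,9

c0: i0 blt.BR  no-port BR/MEM
c1: i1/i2 ld.MEM/sub.ALU  dual
c2: i3/i4 or.ALU/sll.ALU  dual
c3: i5 or.ALU  WAW r3
c4: i6/i7 add.ALU/and.ALU  dual
c5: i8/i9 add.ALU/mulh.MUL  dual
c6: i10/i11 sub.ALU/sub.ALU  dual
c7: i12/i13 or.ALU/xor.ALU  dual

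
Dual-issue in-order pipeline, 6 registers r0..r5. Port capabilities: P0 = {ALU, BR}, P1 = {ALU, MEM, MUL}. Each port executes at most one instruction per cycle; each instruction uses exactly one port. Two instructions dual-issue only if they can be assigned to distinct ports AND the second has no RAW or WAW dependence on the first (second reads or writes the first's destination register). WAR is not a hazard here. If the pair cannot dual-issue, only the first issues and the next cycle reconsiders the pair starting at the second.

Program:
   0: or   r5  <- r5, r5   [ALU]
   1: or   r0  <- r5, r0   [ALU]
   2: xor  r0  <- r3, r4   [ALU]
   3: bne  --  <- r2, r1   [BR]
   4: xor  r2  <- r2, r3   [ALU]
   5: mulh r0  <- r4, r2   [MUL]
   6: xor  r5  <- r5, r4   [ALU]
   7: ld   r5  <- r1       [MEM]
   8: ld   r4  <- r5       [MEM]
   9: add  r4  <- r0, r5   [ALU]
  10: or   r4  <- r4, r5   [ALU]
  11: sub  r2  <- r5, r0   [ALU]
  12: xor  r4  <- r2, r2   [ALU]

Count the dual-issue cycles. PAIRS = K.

PAIRS = 3

#0 head=0: or.ALU i0 RAW r5
#1 head=1: or.ALU i1 WAW r0
#2 head=2: xor.ALU bne.BR i2/i3 pair
#3 head=4: xor.ALU i4 RAW r2
#4 head=5: mulh.MUL xor.ALU i5/i6 pair
#5 head=7: ld.MEM i7 no-port MEM/MEM
#6 head=8: ld.MEM i8 WAW r4
#7 head=9: add.ALU i9 RAW+WAW r4
#8 head=10: or.ALU sub.ALU i10/i11 pair
#9 head=12: xor.ALU i12 tail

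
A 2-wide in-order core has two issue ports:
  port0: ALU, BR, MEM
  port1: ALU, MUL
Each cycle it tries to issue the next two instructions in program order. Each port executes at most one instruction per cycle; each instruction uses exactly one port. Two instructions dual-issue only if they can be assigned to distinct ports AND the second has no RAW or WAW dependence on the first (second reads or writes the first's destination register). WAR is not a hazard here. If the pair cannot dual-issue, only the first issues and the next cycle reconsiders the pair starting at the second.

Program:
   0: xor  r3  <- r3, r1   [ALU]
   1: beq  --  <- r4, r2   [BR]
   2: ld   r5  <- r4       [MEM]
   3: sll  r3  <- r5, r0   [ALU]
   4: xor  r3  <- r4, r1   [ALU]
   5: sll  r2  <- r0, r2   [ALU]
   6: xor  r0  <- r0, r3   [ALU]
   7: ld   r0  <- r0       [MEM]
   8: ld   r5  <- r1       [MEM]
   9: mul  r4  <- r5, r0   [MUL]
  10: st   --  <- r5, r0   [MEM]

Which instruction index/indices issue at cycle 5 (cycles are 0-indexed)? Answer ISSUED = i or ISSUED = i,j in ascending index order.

  cy0 -> i0+i1 (xor+beq) dual
  cy1 -> i2 (ld) RAW r5
  cy2 -> i3 (sll) WAW r3
  cy3 -> i4+i5 (xor+sll) dual
  cy4 -> i6 (xor) RAW+WAW r0
  cy5 -> i7 (ld) no-port MEM/MEM
  cy6 -> i8 (ld) RAW r5
  cy7 -> i9+i10 (mul+st) dual

ISSUED = 7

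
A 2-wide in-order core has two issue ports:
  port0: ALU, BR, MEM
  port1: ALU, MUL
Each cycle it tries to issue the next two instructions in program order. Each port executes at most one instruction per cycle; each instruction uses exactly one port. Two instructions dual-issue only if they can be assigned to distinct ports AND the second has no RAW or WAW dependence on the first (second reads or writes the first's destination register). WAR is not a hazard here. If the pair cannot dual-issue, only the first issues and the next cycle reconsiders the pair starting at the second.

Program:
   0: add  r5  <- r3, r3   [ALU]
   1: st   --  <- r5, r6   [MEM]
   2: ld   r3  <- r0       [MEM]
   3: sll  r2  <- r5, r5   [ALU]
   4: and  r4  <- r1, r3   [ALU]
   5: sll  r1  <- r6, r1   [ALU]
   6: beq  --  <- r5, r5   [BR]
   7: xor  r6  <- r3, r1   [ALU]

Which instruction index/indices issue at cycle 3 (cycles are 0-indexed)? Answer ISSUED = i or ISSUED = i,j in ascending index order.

ISSUED = 4,5

t=0 i0:add.ALU ; RAW r5
t=1 i1:st.MEM ; no-port MEM/MEM
t=2 i2,i3:ld.MEM sll.ALU ; pair
t=3 i4,i5:and.ALU sll.ALU ; pair
t=4 i6,i7:beq.BR xor.ALU ; pair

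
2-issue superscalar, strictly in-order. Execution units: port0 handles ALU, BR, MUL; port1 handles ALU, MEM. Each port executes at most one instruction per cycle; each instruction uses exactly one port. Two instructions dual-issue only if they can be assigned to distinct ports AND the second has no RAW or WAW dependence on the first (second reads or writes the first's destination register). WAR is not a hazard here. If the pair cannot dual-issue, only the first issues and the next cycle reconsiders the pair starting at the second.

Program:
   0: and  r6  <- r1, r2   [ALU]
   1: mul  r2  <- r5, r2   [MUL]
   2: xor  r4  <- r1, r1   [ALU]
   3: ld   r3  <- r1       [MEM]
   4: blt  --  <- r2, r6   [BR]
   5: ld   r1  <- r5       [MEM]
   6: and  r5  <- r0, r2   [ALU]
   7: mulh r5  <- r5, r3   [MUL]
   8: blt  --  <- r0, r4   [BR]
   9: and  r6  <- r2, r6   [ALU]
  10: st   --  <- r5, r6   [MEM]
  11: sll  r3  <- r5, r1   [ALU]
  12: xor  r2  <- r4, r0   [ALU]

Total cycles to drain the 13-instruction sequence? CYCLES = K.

CYCLES = 8

[0] i0,i1  and.ALU mul.MUL  -- dual
[1] i2,i3  xor.ALU ld.MEM  -- dual
[2] i4,i5  blt.BR ld.MEM  -- dual
[3] i6  and.ALU  -- RAW+WAW r5
[4] i7  mulh.MUL  -- no-port MUL/BR
[5] i8,i9  blt.BR and.ALU  -- dual
[6] i10,i11  st.MEM sll.ALU  -- dual
[7] i12  xor.ALU  -- tail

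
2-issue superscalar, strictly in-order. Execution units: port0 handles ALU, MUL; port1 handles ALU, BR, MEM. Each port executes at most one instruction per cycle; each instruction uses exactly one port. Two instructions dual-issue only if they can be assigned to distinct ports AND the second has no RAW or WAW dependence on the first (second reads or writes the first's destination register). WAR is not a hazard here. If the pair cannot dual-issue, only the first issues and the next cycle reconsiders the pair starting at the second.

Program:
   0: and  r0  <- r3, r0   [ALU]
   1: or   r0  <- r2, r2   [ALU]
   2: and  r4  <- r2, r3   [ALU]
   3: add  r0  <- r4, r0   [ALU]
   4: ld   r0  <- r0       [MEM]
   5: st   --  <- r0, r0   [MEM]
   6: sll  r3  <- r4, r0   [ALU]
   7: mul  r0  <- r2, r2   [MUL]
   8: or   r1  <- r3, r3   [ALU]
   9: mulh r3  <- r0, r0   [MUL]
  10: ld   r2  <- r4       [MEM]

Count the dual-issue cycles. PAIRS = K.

  cy0 -> i0 (and.ALU) WAW r0
  cy1 -> i1+i2 (or.ALU/and.ALU) 2-wide
  cy2 -> i3 (add.ALU) RAW+WAW r0
  cy3 -> i4 (ld.MEM) no-port MEM/MEM
  cy4 -> i5+i6 (st.MEM/sll.ALU) 2-wide
  cy5 -> i7+i8 (mul.MUL/or.ALU) 2-wide
  cy6 -> i9+i10 (mulh.MUL/ld.MEM) 2-wide

PAIRS = 4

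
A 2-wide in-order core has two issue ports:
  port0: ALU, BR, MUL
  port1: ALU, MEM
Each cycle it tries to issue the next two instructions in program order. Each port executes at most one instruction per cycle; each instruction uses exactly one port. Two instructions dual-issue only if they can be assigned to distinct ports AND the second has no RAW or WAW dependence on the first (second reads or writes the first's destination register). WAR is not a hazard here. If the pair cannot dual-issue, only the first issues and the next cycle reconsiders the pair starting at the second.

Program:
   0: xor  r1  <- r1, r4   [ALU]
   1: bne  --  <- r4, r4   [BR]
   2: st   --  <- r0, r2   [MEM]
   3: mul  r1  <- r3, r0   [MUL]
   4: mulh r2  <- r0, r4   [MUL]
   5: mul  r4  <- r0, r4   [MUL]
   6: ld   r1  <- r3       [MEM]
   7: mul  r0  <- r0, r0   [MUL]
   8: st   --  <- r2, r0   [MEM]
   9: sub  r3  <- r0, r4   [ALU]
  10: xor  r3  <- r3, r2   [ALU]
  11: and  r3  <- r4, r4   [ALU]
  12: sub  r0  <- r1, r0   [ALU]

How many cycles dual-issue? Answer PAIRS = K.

c0: i0+i1 xor.ALU+bne.BR  dual
c1: i2+i3 st.MEM+mul.MUL  dual
c2: i4 mulh.MUL  no-port MUL/MUL
c3: i5+i6 mul.MUL+ld.MEM  dual
c4: i7 mul.MUL  RAW r0
c5: i8+i9 st.MEM+sub.ALU  dual
c6: i10 xor.ALU  WAW r3
c7: i11+i12 and.ALU+sub.ALU  dual

PAIRS = 5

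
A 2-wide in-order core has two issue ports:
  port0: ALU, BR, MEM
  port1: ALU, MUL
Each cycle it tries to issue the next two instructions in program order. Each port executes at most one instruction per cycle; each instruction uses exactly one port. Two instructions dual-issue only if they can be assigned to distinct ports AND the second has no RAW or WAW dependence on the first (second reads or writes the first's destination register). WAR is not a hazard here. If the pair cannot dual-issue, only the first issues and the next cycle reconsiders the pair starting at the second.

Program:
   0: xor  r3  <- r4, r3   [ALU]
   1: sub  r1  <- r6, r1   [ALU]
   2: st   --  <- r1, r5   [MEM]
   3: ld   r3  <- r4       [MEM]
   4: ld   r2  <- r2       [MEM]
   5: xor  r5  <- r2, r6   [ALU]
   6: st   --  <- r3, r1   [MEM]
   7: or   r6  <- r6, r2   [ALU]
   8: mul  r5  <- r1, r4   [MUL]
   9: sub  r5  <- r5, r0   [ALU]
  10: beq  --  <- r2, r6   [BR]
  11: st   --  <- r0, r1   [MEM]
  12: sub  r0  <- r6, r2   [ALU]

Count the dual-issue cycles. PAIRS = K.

  cy0 -> i0&i1 (xor sub) 2-wide
  cy1 -> i2 (st) no-port MEM/MEM
  cy2 -> i3 (ld) no-port MEM/MEM
  cy3 -> i4 (ld) RAW r2
  cy4 -> i5&i6 (xor st) 2-wide
  cy5 -> i7&i8 (or mul) 2-wide
  cy6 -> i9&i10 (sub beq) 2-wide
  cy7 -> i11&i12 (st sub) 2-wide

PAIRS = 5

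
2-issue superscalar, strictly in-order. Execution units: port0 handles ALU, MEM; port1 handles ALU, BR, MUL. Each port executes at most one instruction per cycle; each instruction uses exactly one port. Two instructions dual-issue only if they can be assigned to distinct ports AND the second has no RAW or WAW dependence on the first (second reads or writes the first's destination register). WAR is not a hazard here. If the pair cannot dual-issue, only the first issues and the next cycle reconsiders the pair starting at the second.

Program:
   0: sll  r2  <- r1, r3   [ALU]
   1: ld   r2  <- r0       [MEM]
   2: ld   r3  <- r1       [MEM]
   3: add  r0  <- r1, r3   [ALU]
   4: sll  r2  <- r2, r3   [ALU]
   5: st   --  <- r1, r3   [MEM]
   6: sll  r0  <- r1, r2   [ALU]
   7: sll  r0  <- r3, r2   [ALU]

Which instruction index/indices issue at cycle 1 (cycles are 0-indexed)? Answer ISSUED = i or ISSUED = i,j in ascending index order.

#0 head=0: sll.ALU i0 WAW r2
#1 head=1: ld.MEM i1 no-port MEM/MEM
#2 head=2: ld.MEM i2 RAW r3
#3 head=3: add.ALU;sll.ALU i3+i4 2-wide
#4 head=5: st.MEM;sll.ALU i5+i6 2-wide
#5 head=7: sll.ALU i7 tail

ISSUED = 1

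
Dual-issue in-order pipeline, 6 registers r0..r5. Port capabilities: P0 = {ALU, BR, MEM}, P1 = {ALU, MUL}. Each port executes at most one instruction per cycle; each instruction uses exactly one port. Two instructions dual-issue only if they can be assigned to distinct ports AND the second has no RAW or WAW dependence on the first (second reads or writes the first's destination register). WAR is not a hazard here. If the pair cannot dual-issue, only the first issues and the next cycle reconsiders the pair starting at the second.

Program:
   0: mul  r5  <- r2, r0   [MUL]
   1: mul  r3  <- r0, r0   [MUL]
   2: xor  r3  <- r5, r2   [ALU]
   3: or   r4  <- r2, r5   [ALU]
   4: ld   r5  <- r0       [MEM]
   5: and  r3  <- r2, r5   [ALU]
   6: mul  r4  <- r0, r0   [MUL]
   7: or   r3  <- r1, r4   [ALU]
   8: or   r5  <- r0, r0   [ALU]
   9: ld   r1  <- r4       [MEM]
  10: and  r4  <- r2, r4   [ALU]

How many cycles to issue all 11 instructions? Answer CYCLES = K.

c0: i0 mul.MUL  no-port MUL/MUL
c1: i1 mul.MUL  WAW r3
c2: i2,i3 xor.ALU+or.ALU  pair
c3: i4 ld.MEM  RAW r5
c4: i5,i6 and.ALU+mul.MUL  pair
c5: i7,i8 or.ALU+or.ALU  pair
c6: i9,i10 ld.MEM+and.ALU  pair

CYCLES = 7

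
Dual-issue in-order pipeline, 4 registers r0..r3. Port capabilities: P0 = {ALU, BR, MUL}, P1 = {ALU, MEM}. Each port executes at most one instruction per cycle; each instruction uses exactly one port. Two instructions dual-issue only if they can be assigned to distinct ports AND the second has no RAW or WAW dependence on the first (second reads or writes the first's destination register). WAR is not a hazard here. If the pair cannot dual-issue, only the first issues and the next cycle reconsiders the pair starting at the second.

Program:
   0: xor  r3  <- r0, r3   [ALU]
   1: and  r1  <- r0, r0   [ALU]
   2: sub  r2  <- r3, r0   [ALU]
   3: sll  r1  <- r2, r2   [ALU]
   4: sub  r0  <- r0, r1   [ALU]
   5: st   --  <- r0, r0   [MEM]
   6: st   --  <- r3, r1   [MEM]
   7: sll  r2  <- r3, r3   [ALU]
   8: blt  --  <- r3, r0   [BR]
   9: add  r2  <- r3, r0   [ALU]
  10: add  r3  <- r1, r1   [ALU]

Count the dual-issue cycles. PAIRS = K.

PAIRS = 3

0. xor.ALU+and.ALU @i0/i1  | dual
1. sub.ALU @i2  | RAW r2
2. sll.ALU @i3  | RAW r1
3. sub.ALU @i4  | RAW r0
4. st.MEM @i5  | no-port MEM/MEM
5. st.MEM+sll.ALU @i6/i7  | dual
6. blt.BR+add.ALU @i8/i9  | dual
7. add.ALU @i10  | tail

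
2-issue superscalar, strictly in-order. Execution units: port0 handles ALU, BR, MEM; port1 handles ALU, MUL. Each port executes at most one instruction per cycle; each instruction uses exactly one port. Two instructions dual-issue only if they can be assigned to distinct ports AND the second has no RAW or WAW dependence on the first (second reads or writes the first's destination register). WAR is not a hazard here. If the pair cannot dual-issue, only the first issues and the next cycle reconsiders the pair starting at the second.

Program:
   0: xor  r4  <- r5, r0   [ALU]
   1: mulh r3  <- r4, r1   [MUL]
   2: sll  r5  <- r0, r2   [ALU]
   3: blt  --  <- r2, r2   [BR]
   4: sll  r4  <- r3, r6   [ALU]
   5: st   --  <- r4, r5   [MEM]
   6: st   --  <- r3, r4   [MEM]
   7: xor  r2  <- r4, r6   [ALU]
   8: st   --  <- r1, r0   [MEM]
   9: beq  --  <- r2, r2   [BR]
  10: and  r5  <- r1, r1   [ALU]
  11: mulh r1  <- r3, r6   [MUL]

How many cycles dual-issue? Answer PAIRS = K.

  cy0 -> i0 (xor.ALU) RAW r4
  cy1 -> i1,i2 (mulh.MUL sll.ALU) 2-wide
  cy2 -> i3,i4 (blt.BR sll.ALU) 2-wide
  cy3 -> i5 (st.MEM) no-port MEM/MEM
  cy4 -> i6,i7 (st.MEM xor.ALU) 2-wide
  cy5 -> i8 (st.MEM) no-port MEM/BR
  cy6 -> i9,i10 (beq.BR and.ALU) 2-wide
  cy7 -> i11 (mulh.MUL) tail

PAIRS = 4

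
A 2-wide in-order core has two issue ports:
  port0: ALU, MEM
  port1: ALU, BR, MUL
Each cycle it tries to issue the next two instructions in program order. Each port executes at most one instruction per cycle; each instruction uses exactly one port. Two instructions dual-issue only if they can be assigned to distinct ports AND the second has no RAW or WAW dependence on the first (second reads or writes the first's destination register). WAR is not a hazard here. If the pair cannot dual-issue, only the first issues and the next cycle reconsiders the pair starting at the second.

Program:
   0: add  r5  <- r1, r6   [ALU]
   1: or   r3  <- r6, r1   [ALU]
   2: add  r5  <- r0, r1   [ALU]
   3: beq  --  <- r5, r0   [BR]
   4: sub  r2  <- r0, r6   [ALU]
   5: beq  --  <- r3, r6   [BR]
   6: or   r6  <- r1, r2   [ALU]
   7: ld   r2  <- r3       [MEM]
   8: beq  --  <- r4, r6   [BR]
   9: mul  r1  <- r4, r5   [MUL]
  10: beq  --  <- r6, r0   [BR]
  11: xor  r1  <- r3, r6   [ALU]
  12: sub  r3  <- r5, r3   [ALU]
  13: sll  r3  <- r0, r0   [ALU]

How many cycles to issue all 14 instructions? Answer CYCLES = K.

c0: i0,i1 add.ALU/or.ALU  pair
c1: i2 add.ALU  RAW r5
c2: i3,i4 beq.BR/sub.ALU  pair
c3: i5,i6 beq.BR/or.ALU  pair
c4: i7,i8 ld.MEM/beq.BR  pair
c5: i9 mul.MUL  no-port MUL/BR
c6: i10,i11 beq.BR/xor.ALU  pair
c7: i12 sub.ALU  WAW r3
c8: i13 sll.ALU  tail

CYCLES = 9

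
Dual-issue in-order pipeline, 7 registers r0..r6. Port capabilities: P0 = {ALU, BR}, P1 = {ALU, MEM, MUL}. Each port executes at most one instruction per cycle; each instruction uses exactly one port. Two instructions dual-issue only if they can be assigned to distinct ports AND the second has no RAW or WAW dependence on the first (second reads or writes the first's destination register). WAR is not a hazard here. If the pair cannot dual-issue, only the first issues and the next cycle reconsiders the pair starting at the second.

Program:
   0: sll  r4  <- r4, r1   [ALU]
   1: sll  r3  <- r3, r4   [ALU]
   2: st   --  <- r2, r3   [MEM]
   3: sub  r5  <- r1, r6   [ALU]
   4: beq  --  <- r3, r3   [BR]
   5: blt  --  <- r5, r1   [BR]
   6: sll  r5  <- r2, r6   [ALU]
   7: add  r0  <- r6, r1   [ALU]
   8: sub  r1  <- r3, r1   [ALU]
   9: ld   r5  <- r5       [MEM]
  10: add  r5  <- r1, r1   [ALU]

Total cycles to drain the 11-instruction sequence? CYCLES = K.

CYCLES = 8

  cy0 -> i0 (sll.ALU) RAW r4
  cy1 -> i1 (sll.ALU) RAW r3
  cy2 -> i2&i3 (st.MEM/sub.ALU) 2-wide
  cy3 -> i4 (beq.BR) no-port BR/BR
  cy4 -> i5&i6 (blt.BR/sll.ALU) 2-wide
  cy5 -> i7&i8 (add.ALU/sub.ALU) 2-wide
  cy6 -> i9 (ld.MEM) WAW r5
  cy7 -> i10 (add.ALU) tail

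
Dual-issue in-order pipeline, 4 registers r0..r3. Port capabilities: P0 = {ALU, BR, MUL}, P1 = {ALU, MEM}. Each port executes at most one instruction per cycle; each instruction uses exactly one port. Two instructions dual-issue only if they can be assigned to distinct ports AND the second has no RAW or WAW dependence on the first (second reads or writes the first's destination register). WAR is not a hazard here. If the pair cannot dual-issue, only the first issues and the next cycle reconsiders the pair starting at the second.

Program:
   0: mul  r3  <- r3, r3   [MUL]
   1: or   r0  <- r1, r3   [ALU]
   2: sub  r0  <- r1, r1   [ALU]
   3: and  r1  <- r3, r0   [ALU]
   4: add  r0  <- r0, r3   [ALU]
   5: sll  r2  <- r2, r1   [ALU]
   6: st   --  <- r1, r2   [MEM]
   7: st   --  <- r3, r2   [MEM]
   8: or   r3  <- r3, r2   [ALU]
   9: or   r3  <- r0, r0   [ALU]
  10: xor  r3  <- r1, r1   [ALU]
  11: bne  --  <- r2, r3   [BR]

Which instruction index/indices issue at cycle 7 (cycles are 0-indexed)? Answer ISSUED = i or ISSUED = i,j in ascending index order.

  cy0 -> i0 (mul.MUL) RAW r3
  cy1 -> i1 (or.ALU) WAW r0
  cy2 -> i2 (sub.ALU) RAW r0
  cy3 -> i3,i4 (and.ALU add.ALU) dual
  cy4 -> i5 (sll.ALU) RAW r2
  cy5 -> i6 (st.MEM) no-port MEM/MEM
  cy6 -> i7,i8 (st.MEM or.ALU) dual
  cy7 -> i9 (or.ALU) WAW r3
  cy8 -> i10 (xor.ALU) RAW r3
  cy9 -> i11 (bne.BR) tail

ISSUED = 9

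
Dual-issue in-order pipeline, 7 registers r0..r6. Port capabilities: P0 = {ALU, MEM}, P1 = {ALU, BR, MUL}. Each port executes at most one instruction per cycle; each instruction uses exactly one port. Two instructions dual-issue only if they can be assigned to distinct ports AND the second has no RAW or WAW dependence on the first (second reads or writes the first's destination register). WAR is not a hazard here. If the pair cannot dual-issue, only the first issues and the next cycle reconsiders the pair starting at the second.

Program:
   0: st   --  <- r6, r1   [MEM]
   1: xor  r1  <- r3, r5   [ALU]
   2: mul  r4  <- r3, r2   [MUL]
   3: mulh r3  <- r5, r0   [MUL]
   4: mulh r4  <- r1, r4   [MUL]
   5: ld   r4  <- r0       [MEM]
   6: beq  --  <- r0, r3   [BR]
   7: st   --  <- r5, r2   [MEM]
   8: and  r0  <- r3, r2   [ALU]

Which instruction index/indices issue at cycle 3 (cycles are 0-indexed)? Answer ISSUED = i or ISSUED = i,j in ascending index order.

ISSUED = 4

0. st+xor @i0/i1  | pair
1. mul @i2  | no-port MUL/MUL
2. mulh @i3  | no-port MUL/MUL
3. mulh @i4  | WAW r4
4. ld+beq @i5/i6  | pair
5. st+and @i7/i8  | pair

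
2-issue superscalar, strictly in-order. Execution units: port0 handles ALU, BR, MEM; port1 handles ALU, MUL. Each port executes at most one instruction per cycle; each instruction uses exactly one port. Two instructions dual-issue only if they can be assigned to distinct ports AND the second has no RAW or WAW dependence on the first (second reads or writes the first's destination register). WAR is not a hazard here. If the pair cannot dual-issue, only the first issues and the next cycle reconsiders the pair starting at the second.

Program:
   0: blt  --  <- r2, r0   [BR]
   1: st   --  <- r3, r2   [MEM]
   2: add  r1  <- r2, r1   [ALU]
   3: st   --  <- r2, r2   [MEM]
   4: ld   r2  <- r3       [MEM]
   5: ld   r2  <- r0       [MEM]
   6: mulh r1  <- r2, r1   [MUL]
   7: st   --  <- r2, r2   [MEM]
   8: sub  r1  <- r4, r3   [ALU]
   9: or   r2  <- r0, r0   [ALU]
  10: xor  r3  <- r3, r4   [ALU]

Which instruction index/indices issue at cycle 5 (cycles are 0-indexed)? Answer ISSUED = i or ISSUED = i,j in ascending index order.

ISSUED = 6,7

[0] i0  blt  -- no-port BR/MEM
[1] i1+i2  st/add  -- dual
[2] i3  st  -- no-port MEM/MEM
[3] i4  ld  -- no-port MEM/MEM
[4] i5  ld  -- RAW r2
[5] i6+i7  mulh/st  -- dual
[6] i8+i9  sub/or  -- dual
[7] i10  xor  -- tail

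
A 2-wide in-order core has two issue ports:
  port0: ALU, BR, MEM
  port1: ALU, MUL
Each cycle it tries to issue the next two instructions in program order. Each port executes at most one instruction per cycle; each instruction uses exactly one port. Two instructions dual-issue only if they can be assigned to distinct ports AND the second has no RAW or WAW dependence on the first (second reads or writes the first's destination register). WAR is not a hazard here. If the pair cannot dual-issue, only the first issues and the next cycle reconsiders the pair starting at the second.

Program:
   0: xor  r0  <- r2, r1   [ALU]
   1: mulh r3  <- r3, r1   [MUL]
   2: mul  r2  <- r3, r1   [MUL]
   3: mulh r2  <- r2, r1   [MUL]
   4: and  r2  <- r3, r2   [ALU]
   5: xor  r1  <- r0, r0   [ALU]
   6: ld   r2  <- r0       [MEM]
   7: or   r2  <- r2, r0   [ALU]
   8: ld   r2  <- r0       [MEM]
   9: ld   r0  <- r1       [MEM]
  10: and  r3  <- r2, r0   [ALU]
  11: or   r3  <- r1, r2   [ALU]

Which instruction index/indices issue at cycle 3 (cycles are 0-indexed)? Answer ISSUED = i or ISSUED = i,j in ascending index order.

ISSUED = 4,5

c0: i0+i1 xor.ALU/mulh.MUL  2-wide
c1: i2 mul.MUL  no-port MUL/MUL
c2: i3 mulh.MUL  RAW+WAW r2
c3: i4+i5 and.ALU/xor.ALU  2-wide
c4: i6 ld.MEM  RAW+WAW r2
c5: i7 or.ALU  WAW r2
c6: i8 ld.MEM  no-port MEM/MEM
c7: i9 ld.MEM  RAW r0
c8: i10 and.ALU  WAW r3
c9: i11 or.ALU  tail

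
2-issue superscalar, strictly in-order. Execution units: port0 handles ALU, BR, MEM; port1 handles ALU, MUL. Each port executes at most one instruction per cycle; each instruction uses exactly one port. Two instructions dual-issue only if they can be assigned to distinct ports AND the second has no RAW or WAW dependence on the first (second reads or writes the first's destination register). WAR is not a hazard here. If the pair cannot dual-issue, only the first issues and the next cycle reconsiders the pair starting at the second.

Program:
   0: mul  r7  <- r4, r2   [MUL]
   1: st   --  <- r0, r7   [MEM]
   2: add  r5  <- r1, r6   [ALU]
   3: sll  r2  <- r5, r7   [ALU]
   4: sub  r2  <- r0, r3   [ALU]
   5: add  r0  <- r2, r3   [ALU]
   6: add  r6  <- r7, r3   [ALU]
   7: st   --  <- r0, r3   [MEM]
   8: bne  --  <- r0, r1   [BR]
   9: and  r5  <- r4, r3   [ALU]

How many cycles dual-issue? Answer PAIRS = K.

PAIRS = 3

0. mul.MUL @i0  | RAW r7
1. st.MEM;add.ALU @i1,i2  | 2-wide
2. sll.ALU @i3  | WAW r2
3. sub.ALU @i4  | RAW r2
4. add.ALU;add.ALU @i5,i6  | 2-wide
5. st.MEM @i7  | no-port MEM/BR
6. bne.BR;and.ALU @i8,i9  | 2-wide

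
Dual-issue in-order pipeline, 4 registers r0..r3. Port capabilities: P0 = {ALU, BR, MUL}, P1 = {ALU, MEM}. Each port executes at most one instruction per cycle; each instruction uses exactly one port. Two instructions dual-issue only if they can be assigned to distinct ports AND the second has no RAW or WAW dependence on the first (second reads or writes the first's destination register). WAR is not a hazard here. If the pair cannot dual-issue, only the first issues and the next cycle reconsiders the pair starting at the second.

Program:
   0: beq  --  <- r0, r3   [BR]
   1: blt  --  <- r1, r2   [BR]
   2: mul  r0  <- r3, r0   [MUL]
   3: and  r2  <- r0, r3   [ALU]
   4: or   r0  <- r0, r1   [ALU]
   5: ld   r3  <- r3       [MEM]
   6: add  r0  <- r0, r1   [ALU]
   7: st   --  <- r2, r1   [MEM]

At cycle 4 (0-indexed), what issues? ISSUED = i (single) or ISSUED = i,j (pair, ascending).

c0: i0 beq  no-port BR/BR
c1: i1 blt  no-port BR/MUL
c2: i2 mul  RAW r0
c3: i3+i4 and;or  2-wide
c4: i5+i6 ld;add  2-wide
c5: i7 st  tail

ISSUED = 5,6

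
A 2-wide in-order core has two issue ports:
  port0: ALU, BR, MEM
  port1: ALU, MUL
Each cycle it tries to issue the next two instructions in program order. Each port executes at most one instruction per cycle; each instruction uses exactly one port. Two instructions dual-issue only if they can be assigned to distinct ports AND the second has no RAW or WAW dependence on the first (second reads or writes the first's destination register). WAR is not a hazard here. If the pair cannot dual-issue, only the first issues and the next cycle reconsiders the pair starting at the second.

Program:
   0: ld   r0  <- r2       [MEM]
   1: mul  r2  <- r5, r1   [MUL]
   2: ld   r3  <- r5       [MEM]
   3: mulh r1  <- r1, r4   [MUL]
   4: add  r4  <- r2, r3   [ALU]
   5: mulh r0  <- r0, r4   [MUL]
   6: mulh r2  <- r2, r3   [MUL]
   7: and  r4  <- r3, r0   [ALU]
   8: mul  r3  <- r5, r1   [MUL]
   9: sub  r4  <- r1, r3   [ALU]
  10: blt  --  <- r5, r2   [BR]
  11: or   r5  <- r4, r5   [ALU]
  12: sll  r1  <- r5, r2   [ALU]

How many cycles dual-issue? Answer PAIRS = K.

c0: i0,i1 ld.MEM;mul.MUL  2-wide
c1: i2,i3 ld.MEM;mulh.MUL  2-wide
c2: i4 add.ALU  RAW r4
c3: i5 mulh.MUL  no-port MUL/MUL
c4: i6,i7 mulh.MUL;and.ALU  2-wide
c5: i8 mul.MUL  RAW r3
c6: i9,i10 sub.ALU;blt.BR  2-wide
c7: i11 or.ALU  RAW r5
c8: i12 sll.ALU  tail

PAIRS = 4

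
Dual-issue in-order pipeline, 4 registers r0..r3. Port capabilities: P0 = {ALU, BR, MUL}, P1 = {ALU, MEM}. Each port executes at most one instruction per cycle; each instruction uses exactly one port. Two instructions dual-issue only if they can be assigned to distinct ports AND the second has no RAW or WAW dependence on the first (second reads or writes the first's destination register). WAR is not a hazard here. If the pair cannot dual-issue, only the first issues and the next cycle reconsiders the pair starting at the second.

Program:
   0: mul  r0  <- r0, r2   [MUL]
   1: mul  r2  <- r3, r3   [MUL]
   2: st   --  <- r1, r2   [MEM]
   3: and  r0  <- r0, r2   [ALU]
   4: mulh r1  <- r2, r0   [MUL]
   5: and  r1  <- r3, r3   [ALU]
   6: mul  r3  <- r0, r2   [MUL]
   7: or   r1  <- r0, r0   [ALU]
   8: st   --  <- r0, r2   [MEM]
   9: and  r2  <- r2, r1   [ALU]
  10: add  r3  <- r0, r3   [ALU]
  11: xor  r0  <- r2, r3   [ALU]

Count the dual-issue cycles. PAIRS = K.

PAIRS = 4

[0] i0  mul  -- no-port MUL/MUL
[1] i1  mul  -- RAW r2
[2] i2&i3  st and  -- 2-wide
[3] i4  mulh  -- WAW r1
[4] i5&i6  and mul  -- 2-wide
[5] i7&i8  or st  -- 2-wide
[6] i9&i10  and add  -- 2-wide
[7] i11  xor  -- tail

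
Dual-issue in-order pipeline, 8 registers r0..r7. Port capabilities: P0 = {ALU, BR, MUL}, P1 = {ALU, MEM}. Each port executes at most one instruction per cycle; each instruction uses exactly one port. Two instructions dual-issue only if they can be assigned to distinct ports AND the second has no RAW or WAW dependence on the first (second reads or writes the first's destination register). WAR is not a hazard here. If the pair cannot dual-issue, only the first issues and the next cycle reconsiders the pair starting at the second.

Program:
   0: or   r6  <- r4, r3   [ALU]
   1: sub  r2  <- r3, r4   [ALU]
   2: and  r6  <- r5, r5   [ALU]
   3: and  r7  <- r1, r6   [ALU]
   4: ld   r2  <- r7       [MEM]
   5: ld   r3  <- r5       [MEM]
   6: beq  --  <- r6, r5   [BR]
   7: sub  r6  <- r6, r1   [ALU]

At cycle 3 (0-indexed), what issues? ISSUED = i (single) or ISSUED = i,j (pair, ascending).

ISSUED = 4

0. or.ALU+sub.ALU @i0&i1  | dual
1. and.ALU @i2  | RAW r6
2. and.ALU @i3  | RAW r7
3. ld.MEM @i4  | no-port MEM/MEM
4. ld.MEM+beq.BR @i5&i6  | dual
5. sub.ALU @i7  | tail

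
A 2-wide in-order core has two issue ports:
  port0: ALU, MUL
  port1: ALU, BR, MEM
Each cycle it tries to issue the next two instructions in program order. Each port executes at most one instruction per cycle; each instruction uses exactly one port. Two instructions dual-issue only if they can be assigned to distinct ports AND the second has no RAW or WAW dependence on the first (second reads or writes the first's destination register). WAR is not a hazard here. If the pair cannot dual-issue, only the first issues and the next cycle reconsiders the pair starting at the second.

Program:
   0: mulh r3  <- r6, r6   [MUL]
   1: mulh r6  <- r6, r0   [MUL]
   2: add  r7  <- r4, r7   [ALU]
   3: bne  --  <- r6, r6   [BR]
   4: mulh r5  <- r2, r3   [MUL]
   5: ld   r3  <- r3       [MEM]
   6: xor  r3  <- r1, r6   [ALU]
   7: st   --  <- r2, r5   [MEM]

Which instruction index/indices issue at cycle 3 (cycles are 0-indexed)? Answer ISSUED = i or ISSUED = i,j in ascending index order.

#0 head=0: mulh.MUL i0 no-port MUL/MUL
#1 head=1: mulh.MUL+add.ALU i1,i2 2-wide
#2 head=3: bne.BR+mulh.MUL i3,i4 2-wide
#3 head=5: ld.MEM i5 WAW r3
#4 head=6: xor.ALU+st.MEM i6,i7 2-wide

ISSUED = 5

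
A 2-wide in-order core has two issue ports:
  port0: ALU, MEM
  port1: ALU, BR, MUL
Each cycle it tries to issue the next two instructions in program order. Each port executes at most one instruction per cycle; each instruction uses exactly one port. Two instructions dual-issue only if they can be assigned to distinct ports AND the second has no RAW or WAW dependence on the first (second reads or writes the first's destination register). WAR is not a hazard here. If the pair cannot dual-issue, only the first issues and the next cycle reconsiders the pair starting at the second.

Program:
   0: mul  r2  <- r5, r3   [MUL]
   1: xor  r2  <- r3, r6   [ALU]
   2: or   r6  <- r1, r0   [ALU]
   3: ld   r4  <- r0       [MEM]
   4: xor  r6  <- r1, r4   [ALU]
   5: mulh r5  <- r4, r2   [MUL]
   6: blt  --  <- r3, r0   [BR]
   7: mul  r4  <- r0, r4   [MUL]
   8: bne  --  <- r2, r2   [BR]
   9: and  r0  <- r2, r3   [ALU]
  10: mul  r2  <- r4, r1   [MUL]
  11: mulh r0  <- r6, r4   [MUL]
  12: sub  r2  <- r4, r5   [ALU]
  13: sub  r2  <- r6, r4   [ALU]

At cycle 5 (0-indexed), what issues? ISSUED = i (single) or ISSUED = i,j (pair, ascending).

t=0 i0:mul.MUL ; WAW r2
t=1 i1+i2:xor.ALU/or.ALU ; dual
t=2 i3:ld.MEM ; RAW r4
t=3 i4+i5:xor.ALU/mulh.MUL ; dual
t=4 i6:blt.BR ; no-port BR/MUL
t=5 i7:mul.MUL ; no-port MUL/BR
t=6 i8+i9:bne.BR/and.ALU ; dual
t=7 i10:mul.MUL ; no-port MUL/MUL
t=8 i11+i12:mulh.MUL/sub.ALU ; dual
t=9 i13:sub.ALU ; tail

ISSUED = 7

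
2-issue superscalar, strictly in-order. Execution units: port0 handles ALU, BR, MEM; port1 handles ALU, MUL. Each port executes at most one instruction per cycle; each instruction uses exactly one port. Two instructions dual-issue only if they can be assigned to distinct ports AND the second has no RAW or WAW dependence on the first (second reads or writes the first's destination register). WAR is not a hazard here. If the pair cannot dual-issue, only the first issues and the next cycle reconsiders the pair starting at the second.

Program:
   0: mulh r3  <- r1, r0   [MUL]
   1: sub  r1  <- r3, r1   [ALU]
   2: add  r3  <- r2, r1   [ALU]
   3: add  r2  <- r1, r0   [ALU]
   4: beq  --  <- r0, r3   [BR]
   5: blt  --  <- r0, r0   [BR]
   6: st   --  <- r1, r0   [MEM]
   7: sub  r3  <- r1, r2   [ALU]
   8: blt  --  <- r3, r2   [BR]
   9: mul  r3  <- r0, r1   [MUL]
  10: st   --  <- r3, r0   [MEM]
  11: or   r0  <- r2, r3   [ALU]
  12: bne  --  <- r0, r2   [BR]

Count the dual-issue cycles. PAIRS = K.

PAIRS = 4

#0 head=0: mulh.MUL i0 RAW r3
#1 head=1: sub.ALU i1 RAW r1
#2 head=2: add.ALU add.ALU i2+i3 pair
#3 head=4: beq.BR i4 no-port BR/BR
#4 head=5: blt.BR i5 no-port BR/MEM
#5 head=6: st.MEM sub.ALU i6+i7 pair
#6 head=8: blt.BR mul.MUL i8+i9 pair
#7 head=10: st.MEM or.ALU i10+i11 pair
#8 head=12: bne.BR i12 tail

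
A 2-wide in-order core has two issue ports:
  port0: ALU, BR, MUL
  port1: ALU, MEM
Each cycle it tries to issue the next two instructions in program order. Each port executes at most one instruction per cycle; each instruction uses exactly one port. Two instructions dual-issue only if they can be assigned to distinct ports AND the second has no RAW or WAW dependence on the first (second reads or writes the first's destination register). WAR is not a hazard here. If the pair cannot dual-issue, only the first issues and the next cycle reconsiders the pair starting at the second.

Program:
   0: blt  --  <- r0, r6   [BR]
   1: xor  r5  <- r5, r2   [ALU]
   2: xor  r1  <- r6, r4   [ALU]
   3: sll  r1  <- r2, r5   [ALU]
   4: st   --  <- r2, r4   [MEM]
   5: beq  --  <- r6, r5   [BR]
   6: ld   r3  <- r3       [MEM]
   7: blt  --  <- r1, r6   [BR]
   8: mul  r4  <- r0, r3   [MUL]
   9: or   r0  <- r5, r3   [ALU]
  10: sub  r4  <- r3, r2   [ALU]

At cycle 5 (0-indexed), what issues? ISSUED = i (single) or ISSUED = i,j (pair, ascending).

#0 head=0: blt.BR xor.ALU i0,i1 dual
#1 head=2: xor.ALU i2 WAW r1
#2 head=3: sll.ALU st.MEM i3,i4 dual
#3 head=5: beq.BR ld.MEM i5,i6 dual
#4 head=7: blt.BR i7 no-port BR/MUL
#5 head=8: mul.MUL or.ALU i8,i9 dual
#6 head=10: sub.ALU i10 tail

ISSUED = 8,9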